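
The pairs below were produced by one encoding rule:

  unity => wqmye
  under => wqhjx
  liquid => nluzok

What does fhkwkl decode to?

degree

In unity: u→w is +2, n→q is +3, i→m is +4, t→y is +5 — the shift increases by 1 each position. Each letter shifts forward by (position + 2), i.e. 2, 3, 4, … — the shift grows by one for each successive letter.
Decoding fhkwkl: f−2=d, h−3=e, k−4=g, w−5=r, k−6=e, l−7=e.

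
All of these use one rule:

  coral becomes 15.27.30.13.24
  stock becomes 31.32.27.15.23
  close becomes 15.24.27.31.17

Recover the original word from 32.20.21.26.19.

thing

c is letter #3 and maps to 15: an offset of 12. Letters become their 1-based position plus 12 (so a→13, b→14, …).
Undoing it on 32.20.21.26.19: 32→(32−12)÷1=20=t, 20→(20−12)÷1=8=h, 21→(21−12)÷1=9=i, 26→(26−12)÷1=14=n, 19→(19−12)÷1=7=g.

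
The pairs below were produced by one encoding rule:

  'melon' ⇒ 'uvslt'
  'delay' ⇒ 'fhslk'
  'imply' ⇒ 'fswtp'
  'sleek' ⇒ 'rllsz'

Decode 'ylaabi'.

butter

The word is reversed, then every letter is shifted forward by 7.
Reversing it on ylaabi: shift back: y−7=r, l−7=e, a−7=t, a−7=t, b−7=u, i−7=b → rettub; then reverse → butter.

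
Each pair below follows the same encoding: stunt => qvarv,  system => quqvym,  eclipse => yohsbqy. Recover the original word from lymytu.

remedy

s(18)→q(16) and t(19)→v(21) fit y≡5x+4 (mod 26); the inverse of 5 mod 26 is 21. Each letter's alphabet position (a=0..z=25) is mapped through 5·x+4 mod 26 — an affine cipher.
Decoding lymytu: l(11)→21·(11−4)≡17=r; y(24)→21·(24−4)≡4=e; m(12)→21·(12−4)≡12=m; y(24)→21·(24−4)≡4=e; t(19)→21·(19−4)≡3=d; u(20)→21·(20−4)≡24=y (all mod 26).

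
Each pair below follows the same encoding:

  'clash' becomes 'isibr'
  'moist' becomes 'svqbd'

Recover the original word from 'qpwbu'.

In clash: c→i is +6, l→s is +7, a→i is +8, s→b is +9 — the shift increases by 1 each position. Each letter shifts forward by (position + 6), i.e. 6, 7, 8, … — the shift grows by one for each successive letter.
Decoding qpwbu: q−6=k, p−7=i, w−8=o, b−9=s, u−10=k.

kiosk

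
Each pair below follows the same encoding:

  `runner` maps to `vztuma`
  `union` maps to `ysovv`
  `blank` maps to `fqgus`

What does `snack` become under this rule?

In runner: r→v is +4, u→z is +5, n→t is +6, n→u is +7 — the shift increases by 1 each position. The shift increases by 1 at each position, starting from +4: 4, 5, 6, ….
Applying it to snack: s+4=w, n+5=s, a+6=g, c+7=j, k+8=s.

wsgjs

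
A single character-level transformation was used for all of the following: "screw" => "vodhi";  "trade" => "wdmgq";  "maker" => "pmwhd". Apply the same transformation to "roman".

A repeating key of period 3 is used — shifts +3, +12, +12 over and over.
Applying it to roman: r+3=u, o+12=a, m+12=y, a+3=d, n+12=z.

uaydz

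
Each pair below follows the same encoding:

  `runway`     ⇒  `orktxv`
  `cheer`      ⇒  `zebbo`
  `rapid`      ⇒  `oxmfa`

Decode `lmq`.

Each letter is shifted forward by 23 in the alphabet (a Caesar shift of +23).
Reversing it on lmq: l−23=o, m−23=p, q−23=t.

opt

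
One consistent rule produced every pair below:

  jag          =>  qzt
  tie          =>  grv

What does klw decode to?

Each pair mirrors across the alphabet (j↔q, a↔z, g↔t): positions sum to 25. This is the alphabet-reversal cipher (Atbash): a becomes z, b becomes y, etc.
Reversing it on klw: k↔p, l↔o, w↔d.

pod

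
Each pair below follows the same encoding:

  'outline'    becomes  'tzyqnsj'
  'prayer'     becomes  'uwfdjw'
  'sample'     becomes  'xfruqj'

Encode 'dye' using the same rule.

idj

Compare letters: o→t is +5, u→z is +5, t→y is +5 — a constant shift. It's a constant shift of +5 (ROT5).
On dye: d+5=i, y+5=d, e+5=j.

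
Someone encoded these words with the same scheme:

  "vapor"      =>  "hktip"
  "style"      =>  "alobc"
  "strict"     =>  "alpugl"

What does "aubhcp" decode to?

v(21)→h(7) and a(0)→k(10) fit y≡11x+10 (mod 26); the inverse of 11 mod 26 is 19. Treating letters as 0–25, the rule is x ↦ 11x + 10 (mod 26).
Reversing it on aubhcp: a(0)→19·(0−10)≡18=s; u(20)→19·(20−10)≡8=i; b(1)→19·(1−10)≡11=l; h(7)→19·(7−10)≡21=v; c(2)→19·(2−10)≡4=e; p(15)→19·(15−10)≡17=r (all mod 26).

silver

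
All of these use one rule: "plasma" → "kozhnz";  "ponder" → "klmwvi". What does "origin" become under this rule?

lirtrm

This is the alphabet-reversal cipher (Atbash): a becomes z, b becomes y, etc.
On origin: o↔l, r↔i, i↔r, g↔t, i↔r, n↔m.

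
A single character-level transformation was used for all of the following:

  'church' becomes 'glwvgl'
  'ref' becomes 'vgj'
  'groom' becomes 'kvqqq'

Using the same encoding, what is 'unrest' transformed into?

wrvgwx

The shift depends on letter class: consonant c→g is +4, but vowel u→w is +2. The rule splits by letter class: vowels +2, consonants +4.
Applying it to unrest: u(vowel)+2=w, n(cons)+4=r, r(cons)+4=v, e(vowel)+2=g, s(cons)+4=w, t(cons)+4=x.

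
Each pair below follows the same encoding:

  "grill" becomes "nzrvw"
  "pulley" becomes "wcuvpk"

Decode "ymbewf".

In grill: g→n is +7, r→z is +8, i→r is +9, l→v is +10 — the shift increases by 1 each position. Letter i (0-indexed) is shifted by i+7, so successive shifts are 7, 8, 9, ….
Undoing it on ymbewf: y−7=r, m−8=e, b−9=s, e−10=u, w−11=l, f−12=t.

result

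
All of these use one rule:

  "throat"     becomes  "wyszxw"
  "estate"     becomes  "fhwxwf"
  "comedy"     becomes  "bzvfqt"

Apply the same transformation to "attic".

t(19)→w(22) and h(7)→y(24) fit y≡15x+23 (mod 26); the inverse of 15 mod 26 is 7. Each letter's alphabet position (a=0..z=25) is mapped through 15·x+23 mod 26 — an affine cipher.
For attic: a(0)→15·0+23≡23=x; t(19)→15·19+23≡22=w; t(19)→15·19+23≡22=w; i(8)→15·8+23≡13=n; c(2)→15·2+23≡1=b (all mod 26).

xwwnb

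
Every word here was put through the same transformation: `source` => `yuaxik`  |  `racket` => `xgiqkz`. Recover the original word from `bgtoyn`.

vanish

Compare letters: s→y is +6, o→u is +6, u→a is +6 — a constant shift. Each letter is shifted forward by 6 in the alphabet (a Caesar shift of +6).
Decoding bgtoyn: b−6=v, g−6=a, t−6=n, o−6=i, y−6=s, n−6=h.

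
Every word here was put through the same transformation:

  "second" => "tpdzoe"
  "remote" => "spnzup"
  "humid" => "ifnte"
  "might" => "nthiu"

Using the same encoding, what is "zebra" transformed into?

The shift depends on letter class: consonant s→t is +1, but vowel e→p is +11. Two shifts are in play — +11 for a/e/i/o/u, +1 for every other letter.
On zebra: z(cons)+1=a, e(vowel)+11=p, b(cons)+1=c, r(cons)+1=s, a(vowel)+11=l.

apcsl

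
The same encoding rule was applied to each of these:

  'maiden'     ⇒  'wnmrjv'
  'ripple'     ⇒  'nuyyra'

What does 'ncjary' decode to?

The output letters match the input read backwards, each shifted +9: maiden reversed is nediam. The word is reversed, then every letter is shifted forward by 9.
Undoing it on ncjary: shift back: n−9=e, c−9=t, j−9=a, a−9=r, r−9=i, y−9=p → etarip; then reverse → pirate.

pirate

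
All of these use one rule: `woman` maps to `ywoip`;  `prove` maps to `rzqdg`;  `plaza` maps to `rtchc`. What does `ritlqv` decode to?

pardon

Shifts by position in woman: pos 0: w→y (+2), pos 1: o→w (+8), pos 2: m→o (+2), pos 3: a→i (+8) — repeating every 2. It's a Vigenère-style cipher with numeric key [2,8]: position i shifts by key[i mod 2].
Reversing it on ritlqv: r−2=p, i−8=a, t−2=r, l−8=d, q−2=o, v−8=n.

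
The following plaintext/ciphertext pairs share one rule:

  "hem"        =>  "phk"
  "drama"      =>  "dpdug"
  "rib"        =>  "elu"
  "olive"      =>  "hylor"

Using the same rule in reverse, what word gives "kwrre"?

The output letters match the input read backwards, each shifted +3: hem reversed is meh. The word is reversed, then every letter is shifted forward by 3.
Decoding kwrre: shift back: k−3=h, w−3=t, r−3=o, r−3=o, e−3=b → htoob; then reverse → booth.

booth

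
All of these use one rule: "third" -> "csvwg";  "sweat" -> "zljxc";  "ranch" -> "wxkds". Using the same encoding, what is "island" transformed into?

t(19)→c(2) and h(7)→s(18) fit y≡3x+23 (mod 26); the inverse of 3 mod 26 is 9. This is an affine cipher: with a=0,…,z=25, each position x becomes (3x+23) mod 26.
On island: i(8)→3·8+23≡21=v; s(18)→3·18+23≡25=z; l(11)→3·11+23≡4=e; a(0)→3·0+23≡23=x; n(13)→3·13+23≡10=k; d(3)→3·3+23≡6=g (all mod 26).

vzexkg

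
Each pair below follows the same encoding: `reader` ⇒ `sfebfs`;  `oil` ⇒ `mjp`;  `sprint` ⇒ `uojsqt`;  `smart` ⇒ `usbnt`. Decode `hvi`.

hug

Read the word backwards and shift each letter +1.
Decoding hvi: shift back: h−1=g, v−1=u, i−1=h → guh; then reverse → hug.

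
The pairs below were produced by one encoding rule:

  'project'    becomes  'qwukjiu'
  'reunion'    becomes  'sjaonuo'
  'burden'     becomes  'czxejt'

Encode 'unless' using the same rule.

vsrfxy

Shifts by position in project: pos 0: p→q (+1), pos 1: r→w (+5), pos 2: o→u (+6), pos 3: j→k (+1), pos 4: e→j (+5), pos 5: c→i (+6) — repeating every 3. The shifts repeat in a cycle of length 3: positions 0,1,… shift by +1, +5, +6, then the pattern repeats.
Applying it to unless: u+1=v, n+5=s, l+6=r, e+1=f, s+5=x, s+6=y.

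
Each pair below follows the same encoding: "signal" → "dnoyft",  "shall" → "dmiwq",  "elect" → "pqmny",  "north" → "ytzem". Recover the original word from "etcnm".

touch

Shifts by position in signal: pos 0: s→d (+11), pos 1: i→n (+5), pos 2: g→o (+8), pos 3: n→y (+11), pos 4: a→f (+5), pos 5: l→t (+8) — repeating every 3. It's a Vigenère-style cipher with numeric key [11,5,8]: position i shifts by key[i mod 3].
Undoing it on etcnm: e−11=t, t−5=o, c−8=u, n−11=c, m−5=h.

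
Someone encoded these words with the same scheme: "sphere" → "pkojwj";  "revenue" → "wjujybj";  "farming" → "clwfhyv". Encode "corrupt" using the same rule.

xrwwbki

s(18)→p(15) and p(15)→k(10) fit y≡19x+11 (mod 26); the inverse of 19 mod 26 is 11. Each letter's alphabet position (a=0..z=25) is mapped through 19·x+11 mod 26 — an affine cipher.
On corrupt: c(2)→19·2+11≡23=x; o(14)→19·14+11≡17=r; r(17)→19·17+11≡22=w; r(17)→19·17+11≡22=w; u(20)→19·20+11≡1=b; p(15)→19·15+11≡10=k; t(19)→19·19+11≡8=i (all mod 26).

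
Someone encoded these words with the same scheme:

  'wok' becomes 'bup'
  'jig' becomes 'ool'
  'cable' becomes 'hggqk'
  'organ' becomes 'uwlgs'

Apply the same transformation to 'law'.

qgb

The rule splits by letter class: vowels +6, consonants +5.
Applying it to law: l(cons)+5=q, a(vowel)+6=g, w(cons)+5=b.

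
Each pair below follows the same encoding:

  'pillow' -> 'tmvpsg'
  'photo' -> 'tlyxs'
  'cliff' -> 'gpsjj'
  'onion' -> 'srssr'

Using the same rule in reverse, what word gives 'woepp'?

skull

Shifts by position in pillow: pos 0: p→t (+4), pos 1: i→m (+4), pos 2: l→v (+10), pos 3: l→p (+4), pos 4: o→s (+4), pos 5: w→g (+10) — repeating every 3. The shifts repeat in a cycle of length 3: positions 0,1,… shift by +4, +4, +10, then the pattern repeats.
Reversing it on woepp: w−4=s, o−4=k, e−10=u, p−4=l, p−4=l.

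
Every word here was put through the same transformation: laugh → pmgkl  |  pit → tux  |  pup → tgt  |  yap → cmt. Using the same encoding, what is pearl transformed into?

Two shifts are in play — +12 for a/e/i/o/u, +4 for every other letter.
On pearl: p(cons)+4=t, e(vowel)+12=q, a(vowel)+12=m, r(cons)+4=v, l(cons)+4=p.

tqmvp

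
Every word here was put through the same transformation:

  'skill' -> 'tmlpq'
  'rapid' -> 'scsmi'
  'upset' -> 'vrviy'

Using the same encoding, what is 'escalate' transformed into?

In skill: s→t is +1, k→m is +2, i→l is +3, l→p is +4 — the shift increases by 1 each position. The shift increases by 1 at each position, starting from +1: 1, 2, 3, ….
On escalate: e+1=f, s+2=u, c+3=f, a+4=e, l+5=q, a+6=g, t+7=a, e+8=m.

fufeqgam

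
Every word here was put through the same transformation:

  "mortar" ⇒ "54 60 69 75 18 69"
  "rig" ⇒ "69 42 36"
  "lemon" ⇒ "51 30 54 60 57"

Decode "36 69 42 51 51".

Each letter becomes 3×(its alphabet position, a=1..z=26) + 15.
Reversing it on 36 69 42 51 51: 36→(36−15)÷3=7=g, 69→(69−15)÷3=18=r, 42→(42−15)÷3=9=i, 51→(51−15)÷3=12=l, 51→(51−15)÷3=12=l.

grill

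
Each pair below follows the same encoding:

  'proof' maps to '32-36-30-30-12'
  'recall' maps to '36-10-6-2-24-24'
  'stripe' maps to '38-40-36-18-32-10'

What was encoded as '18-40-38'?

p(#16)→32 and r(#18)→36: differences scale by 2, so n = 2·pos + 0. With a=1..z=26, the number is 2·pos.
Undoing it on 18-40-38: 18→(18−0)÷2=9=i, 40→(40−0)÷2=20=t, 38→(38−0)÷2=19=s.

its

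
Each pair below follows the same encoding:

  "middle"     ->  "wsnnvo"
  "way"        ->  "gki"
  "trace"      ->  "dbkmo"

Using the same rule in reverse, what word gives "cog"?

Compare letters: m→w is +10, i→s is +10, d→n is +10 — a constant shift. This is a Caesar cipher with shift 10.
Decoding cog: c−10=s, o−10=e, g−10=w.

sew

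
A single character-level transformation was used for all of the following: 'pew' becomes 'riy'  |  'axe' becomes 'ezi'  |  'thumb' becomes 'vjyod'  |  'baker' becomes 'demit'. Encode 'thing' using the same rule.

The shift depends on letter class: consonant p→r is +2, but vowel e→i is +4. Vowels shift forward by 4 and consonants shift forward by 2.
For thing: t(cons)+2=v, h(cons)+2=j, i(vowel)+4=m, n(cons)+2=p, g(cons)+2=i.

vjmpi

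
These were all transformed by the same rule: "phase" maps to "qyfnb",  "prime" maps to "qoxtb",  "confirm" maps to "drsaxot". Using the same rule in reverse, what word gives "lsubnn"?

p(15)→q(16) and h(7)→y(24) fit y≡25x+5 (mod 26); the inverse of 25 mod 26 is 25. Each letter's alphabet position (a=0..z=25) is mapped through 25·x+5 mod 26 — an affine cipher.
Reversing it on lsubnn: l(11)→25·(11−5)≡20=u; s(18)→25·(18−5)≡13=n; u(20)→25·(20−5)≡11=l; b(1)→25·(1−5)≡4=e; n(13)→25·(13−5)≡18=s; n(13)→25·(13−5)≡18=s (all mod 26).

unless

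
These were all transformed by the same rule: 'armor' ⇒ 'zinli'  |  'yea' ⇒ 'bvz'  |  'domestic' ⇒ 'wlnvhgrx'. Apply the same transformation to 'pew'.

kvd

This is the alphabet-reversal cipher (Atbash): a becomes z, b becomes y, etc.
On pew: p↔k, e↔v, w↔d.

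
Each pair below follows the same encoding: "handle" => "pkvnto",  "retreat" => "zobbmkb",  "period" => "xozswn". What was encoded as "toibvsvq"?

learning

Shifts by position in handle: pos 0: h→p (+8), pos 1: a→k (+10), pos 2: n→v (+8), pos 3: d→n (+10) — repeating every 2. It's a Vigenère-style cipher with numeric key [8,10]: position i shifts by key[i mod 2].
Reversing it on toibvsvq: t−8=l, o−10=e, i−8=a, b−10=r, v−8=n, s−10=i, v−8=n, q−10=g.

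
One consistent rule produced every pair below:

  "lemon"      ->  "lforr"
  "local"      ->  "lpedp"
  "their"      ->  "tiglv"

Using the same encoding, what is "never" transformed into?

In lemon: l→l is +0, e→f is +1, m→o is +2, o→r is +3 — the shift increases by 1 each position. Each letter shifts forward by its position index (0, 1, 2, …) — the shift grows by one for each successive letter.
Applying it to never: n+0=n, e+1=f, v+2=x, e+3=h, r+4=v.

nfxhv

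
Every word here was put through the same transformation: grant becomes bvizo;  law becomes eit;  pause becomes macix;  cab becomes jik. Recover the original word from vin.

fan

The output letters match the input read backwards, each shifted +8: grant reversed is tnarg. Two steps: reverse the string, then apply a Caesar shift of +8.
Reversing it on vin: shift back: v−8=n, i−8=a, n−8=f → naf; then reverse → fan.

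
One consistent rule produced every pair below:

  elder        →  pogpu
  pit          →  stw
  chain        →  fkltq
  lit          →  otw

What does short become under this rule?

The shift depends on letter class: consonant l→o is +3, but vowel e→p is +11. Vowels shift forward by 11 and consonants shift forward by 3.
For short: s(cons)+3=v, h(cons)+3=k, o(vowel)+11=z, r(cons)+3=u, t(cons)+3=w.

vkzuw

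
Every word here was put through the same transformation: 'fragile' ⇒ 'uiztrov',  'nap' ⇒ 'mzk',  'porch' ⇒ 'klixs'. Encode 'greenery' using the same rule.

Each pair mirrors across the alphabet (f↔u, r↔i, a↔z): positions sum to 25. Each letter is replaced by its mirror in the alphabet: a↔z, b↔y, c↔x, and so on (the Atbash cipher).
Applying it to greenery: g↔t, r↔i, e↔v, e↔v, n↔m, e↔v, r↔i, y↔b.

tivvmvib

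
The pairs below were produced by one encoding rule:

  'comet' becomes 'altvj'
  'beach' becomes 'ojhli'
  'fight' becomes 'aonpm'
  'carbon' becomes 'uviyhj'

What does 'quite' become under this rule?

lapbx

The output letters match the input read backwards, each shifted +7: comet reversed is temoc. Two steps: reverse the string, then apply a Caesar shift of +7.
Applying it to quite: reverse → etiuq; then shift: e+7=l, t+7=a, i+7=p, u+7=b, q+7=x.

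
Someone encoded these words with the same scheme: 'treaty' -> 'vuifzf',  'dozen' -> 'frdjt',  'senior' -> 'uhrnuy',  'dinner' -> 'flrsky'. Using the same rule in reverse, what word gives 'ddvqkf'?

The shift increases by 1 at each position, starting from +2: 2, 3, 4, ….
Reversing it on ddvqkf: d−2=b, d−3=a, v−4=r, q−5=l, k−6=e, f−7=y.

barley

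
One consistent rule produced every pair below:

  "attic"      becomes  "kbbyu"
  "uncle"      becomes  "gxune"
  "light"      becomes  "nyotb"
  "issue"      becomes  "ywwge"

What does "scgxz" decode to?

This is an affine cipher: with a=0,…,z=25, each position x becomes (5x+10) mod 26.
Undoing it on scgxz: s(18)→21·(18−10)≡12=m; c(2)→21·(2−10)≡14=o; g(6)→21·(6−10)≡20=u; x(23)→21·(23−10)≡13=n; z(25)→21·(25−10)≡3=d (all mod 26).

mound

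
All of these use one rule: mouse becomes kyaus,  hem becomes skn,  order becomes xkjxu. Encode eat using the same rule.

Read the word backwards and shift each letter +6.
For eat: reverse → tae; then shift: t+6=z, a+6=g, e+6=k.

zgk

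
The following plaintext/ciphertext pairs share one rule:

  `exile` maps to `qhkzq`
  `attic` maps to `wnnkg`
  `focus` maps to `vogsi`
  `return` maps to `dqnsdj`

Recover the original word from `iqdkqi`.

e(4)→q(16) and x(23)→h(7) fit y≡5x+22 (mod 26); the inverse of 5 mod 26 is 21. This is an affine cipher: with a=0,…,z=25, each position x becomes (5x+22) mod 26.
Reversing it on iqdkqi: i(8)→21·(8−22)≡18=s; q(16)→21·(16−22)≡4=e; d(3)→21·(3−22)≡17=r; k(10)→21·(10−22)≡8=i; q(16)→21·(16−22)≡4=e; i(8)→21·(8−22)≡18=s (all mod 26).

series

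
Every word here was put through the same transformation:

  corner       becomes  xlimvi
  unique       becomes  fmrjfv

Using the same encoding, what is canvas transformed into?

This is the alphabet-reversal cipher (Atbash): a becomes z, b becomes y, etc.
Applying it to canvas: c↔x, a↔z, n↔m, v↔e, a↔z, s↔h.

xzmezh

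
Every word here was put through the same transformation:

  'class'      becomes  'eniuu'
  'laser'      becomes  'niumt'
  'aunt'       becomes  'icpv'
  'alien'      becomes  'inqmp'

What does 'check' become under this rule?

The shift depends on letter class: consonant c→e is +2, but vowel a→i is +8. The rule splits by letter class: vowels +8, consonants +2.
Applying it to check: c(cons)+2=e, h(cons)+2=j, e(vowel)+8=m, c(cons)+2=e, k(cons)+2=m.

ejmem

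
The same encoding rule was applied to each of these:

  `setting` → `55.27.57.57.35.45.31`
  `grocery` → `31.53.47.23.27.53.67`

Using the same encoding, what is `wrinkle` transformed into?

s(#19)→55 and e(#5)→27: differences scale by 2, so n = 2·pos + 17. Each letter becomes 2×(its alphabet position, a=1..z=26) + 17.
For wrinkle: w=23→63, r=18→53, i=9→35, n=14→45, k=11→39, l=12→41, e=5→27.

63.53.35.45.39.41.27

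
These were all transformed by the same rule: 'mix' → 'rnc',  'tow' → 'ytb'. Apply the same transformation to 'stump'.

Compare letters: m→r is +5, i→n is +5, x→c is +5 — a constant shift. Every letter moves 5 places later in the alphabet, wrapping around z→a.
For stump: s+5=x, t+5=y, u+5=z, m+5=r, p+5=u.

xyzru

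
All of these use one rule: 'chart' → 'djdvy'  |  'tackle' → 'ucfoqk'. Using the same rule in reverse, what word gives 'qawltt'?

In chart: c→d is +1, h→j is +2, a→d is +3, r→v is +4 — the shift increases by 1 each position. Each letter shifts forward by (position + 1), i.e. 1, 2, 3, … — the shift grows by one for each successive letter.
Decoding qawltt: q−1=p, a−2=y, w−3=t, l−4=h, t−5=o, t−6=n.

python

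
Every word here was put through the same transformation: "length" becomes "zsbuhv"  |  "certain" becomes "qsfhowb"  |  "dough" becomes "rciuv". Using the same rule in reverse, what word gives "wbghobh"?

instant

Every letter moves 14 places later in the alphabet, wrapping around z→a.
Reversing it on wbghobh: w−14=i, b−14=n, g−14=s, h−14=t, o−14=a, b−14=n, h−14=t.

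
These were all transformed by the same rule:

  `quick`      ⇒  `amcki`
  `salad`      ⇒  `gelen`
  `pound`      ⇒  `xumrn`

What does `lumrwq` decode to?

q(16)→a(0) and u(20)→m(12) fit y≡3x+4 (mod 26); the inverse of 3 mod 26 is 9. Treating letters as 0–25, the rule is x ↦ 3x + 4 (mod 26).
Undoing it on lumrwq: l(11)→9·(11−4)≡11=l; u(20)→9·(20−4)≡14=o; m(12)→9·(12−4)≡20=u; r(17)→9·(17−4)≡13=n; w(22)→9·(22−4)≡6=g; q(16)→9·(16−4)≡4=e (all mod 26).

lounge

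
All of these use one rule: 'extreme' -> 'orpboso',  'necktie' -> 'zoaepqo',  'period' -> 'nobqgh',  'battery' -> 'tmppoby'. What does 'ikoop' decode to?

e(4)→o(14) and x(23)→r(17) fit y≡7x+12 (mod 26); the inverse of 7 mod 26 is 15. Treating letters as 0–25, the rule is x ↦ 7x + 12 (mod 26).
Decoding ikoop: i(8)→15·(8−12)≡18=s; k(10)→15·(10−12)≡22=w; o(14)→15·(14−12)≡4=e; o(14)→15·(14−12)≡4=e; p(15)→15·(15−12)≡19=t (all mod 26).

sweet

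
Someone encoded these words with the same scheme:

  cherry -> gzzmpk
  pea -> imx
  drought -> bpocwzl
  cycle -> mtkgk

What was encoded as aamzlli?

The output letters match the input read backwards, each shifted +8: cherry reversed is yrrehc. Read the word backwards and shift each letter +8.
Reversing it on aamzlli: shift back: a−8=s, a−8=s, m−8=e, z−8=r, l−8=d, l−8=d, i−8=a → sserdda; then reverse → address.

address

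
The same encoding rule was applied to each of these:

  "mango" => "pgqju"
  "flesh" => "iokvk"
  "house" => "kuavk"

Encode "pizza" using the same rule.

soccg

The shift depends on letter class: consonant m→p is +3, but vowel a→g is +6. Vowels shift forward by 6 and consonants shift forward by 3.
For pizza: p(cons)+3=s, i(vowel)+6=o, z(cons)+3=c, z(cons)+3=c, a(vowel)+6=g.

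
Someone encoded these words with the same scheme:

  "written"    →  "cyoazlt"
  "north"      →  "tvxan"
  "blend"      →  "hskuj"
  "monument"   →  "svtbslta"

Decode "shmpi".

The shifts repeat in a cycle of length 2: positions 0,1,… shift by +6, +7, then the pattern repeats.
Undoing it on shmpi: s−6=m, h−7=a, m−6=g, p−7=i, i−6=c.

magic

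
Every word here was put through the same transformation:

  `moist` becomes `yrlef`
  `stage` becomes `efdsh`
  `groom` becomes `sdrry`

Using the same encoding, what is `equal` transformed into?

The shift depends on letter class: consonant m→y is +12, but vowel o→r is +3. Vowels shift forward by 3 and consonants shift forward by 12.
Applying it to equal: e(vowel)+3=h, q(cons)+12=c, u(vowel)+3=x, a(vowel)+3=d, l(cons)+12=x.

hcxdx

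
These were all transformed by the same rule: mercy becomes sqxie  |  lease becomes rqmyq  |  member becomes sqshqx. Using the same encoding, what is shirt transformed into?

ynuxz

The shift depends on letter class: consonant m→s is +6, but vowel e→q is +12. Vowels shift forward by 12 and consonants shift forward by 6.
On shirt: s(cons)+6=y, h(cons)+6=n, i(vowel)+12=u, r(cons)+6=x, t(cons)+6=z.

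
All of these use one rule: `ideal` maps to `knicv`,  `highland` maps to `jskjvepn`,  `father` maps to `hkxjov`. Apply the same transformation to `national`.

pkxkyrcv

Shifts by position in ideal: pos 0: i→k (+2), pos 1: d→n (+10), pos 2: e→i (+4), pos 3: a→c (+2), pos 4: l→v (+10) — repeating every 3. A repeating key of period 3 is used — shifts +2, +10, +4 over and over.
For national: n+2=p, a+10=k, t+4=x, i+2=k, o+10=y, n+4=r, a+2=c, l+10=v.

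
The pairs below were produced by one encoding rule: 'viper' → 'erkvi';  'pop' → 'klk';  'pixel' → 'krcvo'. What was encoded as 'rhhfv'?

Each pair mirrors across the alphabet (v↔e, i↔r, p↔k): positions sum to 25. Each letter is replaced by its mirror in the alphabet: a↔z, b↔y, c↔x, and so on (the Atbash cipher).
Undoing it on rhhfv: r↔i, h↔s, h↔s, f↔u, v↔e.

issue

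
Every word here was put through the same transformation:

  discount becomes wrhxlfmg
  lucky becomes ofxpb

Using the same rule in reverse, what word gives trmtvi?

Each pair mirrors across the alphabet (d↔w, i↔r, s↔h): positions sum to 25. This is the alphabet-reversal cipher (Atbash): a becomes z, b becomes y, etc.
Undoing it on trmtvi: t↔g, r↔i, m↔n, t↔g, v↔e, i↔r.

ginger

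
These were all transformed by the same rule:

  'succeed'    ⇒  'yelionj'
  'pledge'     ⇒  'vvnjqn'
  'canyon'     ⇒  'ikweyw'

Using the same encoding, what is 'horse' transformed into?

nyayo

Shifts by position in succeed: pos 0: s→y (+6), pos 1: u→e (+10), pos 2: c→l (+9), pos 3: c→i (+6), pos 4: e→o (+10), pos 5: e→n (+9) — repeating every 3. It's a Vigenère-style cipher with numeric key [6,10,9]: position i shifts by key[i mod 3].
Applying it to horse: h+6=n, o+10=y, r+9=a, s+6=y, e+10=o.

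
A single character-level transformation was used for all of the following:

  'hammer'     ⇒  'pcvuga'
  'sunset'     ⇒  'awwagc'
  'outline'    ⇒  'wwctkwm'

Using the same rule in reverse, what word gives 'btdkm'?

The shifts repeat in a cycle of length 3: positions 0,1,… shift by +8, +2, +9, then the pattern repeats.
Decoding btdkm: b−8=t, t−2=r, d−9=u, k−8=c, m−2=k.

truck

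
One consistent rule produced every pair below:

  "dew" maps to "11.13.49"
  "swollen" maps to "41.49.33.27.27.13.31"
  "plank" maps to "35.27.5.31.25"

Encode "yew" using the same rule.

d(#4)→11 and e(#5)→13: differences scale by 2, so n = 2·pos + 3. The formula is n = 2×(alphabet index, a=1) + 3.
Applying it to yew: y=25→53, e=5→13, w=23→49.

53.13.49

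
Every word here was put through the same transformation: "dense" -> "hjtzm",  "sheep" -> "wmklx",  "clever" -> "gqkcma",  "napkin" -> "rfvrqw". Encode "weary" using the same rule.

ajgyg

In dense: d→h is +4, e→j is +5, n→t is +6, s→z is +7 — the shift increases by 1 each position. The shift increases by 1 at each position, starting from +4: 4, 5, 6, ….
Applying it to weary: w+4=a, e+5=j, a+6=g, r+7=y, y+8=g.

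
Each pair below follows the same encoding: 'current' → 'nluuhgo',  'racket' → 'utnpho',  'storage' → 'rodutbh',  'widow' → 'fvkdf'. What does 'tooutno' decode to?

attract

c(2)→n(13) and u(20)→l(11) fit y≡23x+19 (mod 26); the inverse of 23 mod 26 is 17. Each letter's alphabet position (a=0..z=25) is mapped through 23·x+19 mod 26 — an affine cipher.
Reversing it on tooutno: t(19)→17·(19−19)≡0=a; o(14)→17·(14−19)≡19=t; o(14)→17·(14−19)≡19=t; u(20)→17·(20−19)≡17=r; t(19)→17·(19−19)≡0=a; n(13)→17·(13−19)≡2=c; o(14)→17·(14−19)≡19=t (all mod 26).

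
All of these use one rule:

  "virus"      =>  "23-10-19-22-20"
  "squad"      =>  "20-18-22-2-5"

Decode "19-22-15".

run

v is letter #22 and maps to 23: an offset of 1. Each letter is replaced by its alphabet position (a=1..z=26) + 1.
Reversing it on 19-22-15: 19→(19−1)÷1=18=r, 22→(22−1)÷1=21=u, 15→(15−1)÷1=14=n.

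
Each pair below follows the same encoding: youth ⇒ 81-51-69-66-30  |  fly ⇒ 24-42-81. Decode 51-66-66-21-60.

otter

y(#25)→81 and o(#15)→51: differences scale by 3, so n = 3·pos + 6. The formula is n = 3×(alphabet index, a=1) + 6.
Reversing it on 51-66-66-21-60: 51→(51−6)÷3=15=o, 66→(66−6)÷3=20=t, 66→(66−6)÷3=20=t, 21→(21−6)÷3=5=e, 60→(60−6)÷3=18=r.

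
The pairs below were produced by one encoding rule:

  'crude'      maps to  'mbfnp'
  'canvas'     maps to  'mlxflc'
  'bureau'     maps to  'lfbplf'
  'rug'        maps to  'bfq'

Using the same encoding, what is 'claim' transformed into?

mvltw

The shift depends on letter class: consonant c→m is +10, but vowel u→f is +11. Two shifts are in play — +11 for a/e/i/o/u, +10 for every other letter.
On claim: c(cons)+10=m, l(cons)+10=v, a(vowel)+11=l, i(vowel)+11=t, m(cons)+10=w.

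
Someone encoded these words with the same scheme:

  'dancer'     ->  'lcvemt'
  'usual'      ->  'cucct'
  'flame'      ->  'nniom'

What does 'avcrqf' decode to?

Shifts by position in dancer: pos 0: d→l (+8), pos 1: a→c (+2), pos 2: n→v (+8), pos 3: c→e (+2) — repeating every 2. It's a Vigenère-style cipher with numeric key [8,2]: position i shifts by key[i mod 2].
Reversing it on avcrqf: a−8=s, v−2=t, c−8=u, r−2=p, q−8=i, f−2=d.

stupid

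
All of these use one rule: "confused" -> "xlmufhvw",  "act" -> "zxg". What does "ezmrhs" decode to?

vanish

Each pair mirrors across the alphabet (c↔x, o↔l, n↔m): positions sum to 25. Each letter is replaced by its mirror in the alphabet: a↔z, b↔y, c↔x, and so on (the Atbash cipher).
Undoing it on ezmrhs: e↔v, z↔a, m↔n, r↔i, h↔s, s↔h.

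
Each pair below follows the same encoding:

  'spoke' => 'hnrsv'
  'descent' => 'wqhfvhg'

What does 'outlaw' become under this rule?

Two steps: reverse the string, then apply a Caesar shift of +3.
On outlaw: reverse → waltuo; then shift: w+3=z, a+3=d, l+3=o, t+3=w, u+3=x, o+3=r.

zdowxr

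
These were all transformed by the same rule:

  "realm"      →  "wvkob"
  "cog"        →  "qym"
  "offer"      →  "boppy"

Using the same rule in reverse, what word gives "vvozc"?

The output letters match the input read backwards, each shifted +10: realm reversed is mlaer. Two steps: reverse the string, then apply a Caesar shift of +10.
Decoding vvozc: shift back: v−10=l, v−10=l, o−10=e, z−10=p, c−10=s → lleps; then reverse → spell.

spell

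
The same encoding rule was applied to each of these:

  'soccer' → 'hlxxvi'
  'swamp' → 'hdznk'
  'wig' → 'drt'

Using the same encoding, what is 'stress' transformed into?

hgivhh

Each pair mirrors across the alphabet (s↔h, o↔l, c↔x): positions sum to 25. This is the alphabet-reversal cipher (Atbash): a becomes z, b becomes y, etc.
On stress: s↔h, t↔g, r↔i, e↔v, s↔h, s↔h.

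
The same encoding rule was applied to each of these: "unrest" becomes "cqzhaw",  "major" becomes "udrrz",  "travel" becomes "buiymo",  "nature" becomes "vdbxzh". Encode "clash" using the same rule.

Shifts by position in unrest: pos 0: u→c (+8), pos 1: n→q (+3), pos 2: r→z (+8), pos 3: e→h (+3) — repeating every 2. The shifts repeat in a cycle of length 2: positions 0,1,… shift by +8, +3, then the pattern repeats.
Applying it to clash: c+8=k, l+3=o, a+8=i, s+3=v, h+8=p.

koivp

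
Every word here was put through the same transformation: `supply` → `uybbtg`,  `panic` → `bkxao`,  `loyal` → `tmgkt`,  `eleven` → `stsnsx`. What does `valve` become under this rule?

s(18)→u(20) and u(20)→y(24) fit y≡15x+10 (mod 26); the inverse of 15 mod 26 is 7. This is an affine cipher: with a=0,…,z=25, each position x becomes (15x+10) mod 26.
For valve: v(21)→15·21+10≡13=n; a(0)→15·0+10≡10=k; l(11)→15·11+10≡19=t; v(21)→15·21+10≡13=n; e(4)→15·4+10≡18=s (all mod 26).

nktns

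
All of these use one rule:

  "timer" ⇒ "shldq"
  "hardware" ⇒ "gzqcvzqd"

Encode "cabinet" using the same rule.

bzahmds

Compare letters: t→s is +25, i→h is +25, m→l is +25 — a constant shift. It's a constant shift of +25 (ROT25).
Applying it to cabinet: c+25=b, a+25=z, b+25=a, i+25=h, n+25=m, e+25=d, t+25=s.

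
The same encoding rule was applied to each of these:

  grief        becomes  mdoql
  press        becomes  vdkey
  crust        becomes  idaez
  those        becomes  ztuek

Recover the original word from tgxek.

nurse

Shifts by position in grief: pos 0: g→m (+6), pos 1: r→d (+12), pos 2: i→o (+6), pos 3: e→q (+12) — repeating every 2. The shifts repeat in a cycle of length 2: positions 0,1,… shift by +6, +12, then the pattern repeats.
Undoing it on tgxek: t−6=n, g−12=u, x−6=r, e−12=s, k−6=e.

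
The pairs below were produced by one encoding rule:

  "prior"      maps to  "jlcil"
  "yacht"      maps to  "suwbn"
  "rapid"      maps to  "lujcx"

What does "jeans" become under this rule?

It's a constant shift of +20 (ROT20).
For jeans: j+20=d, e+20=y, a+20=u, n+20=h, s+20=m.

dyuhm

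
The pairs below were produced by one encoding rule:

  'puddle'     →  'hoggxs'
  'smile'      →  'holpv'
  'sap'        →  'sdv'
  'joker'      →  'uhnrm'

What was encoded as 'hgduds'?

The output letters match the input read backwards, each shifted +3: puddle reversed is elddup. Read the word backwards and shift each letter +3.
Reversing it on hgduds: shift back: h−3=e, g−3=d, d−3=a, u−3=r, d−3=a, s−3=p → edarap; then reverse → parade.

parade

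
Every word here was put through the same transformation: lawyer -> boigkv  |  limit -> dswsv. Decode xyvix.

The output letters match the input read backwards, each shifted +10: lawyer reversed is reywal. Two steps: reverse the string, then apply a Caesar shift of +10.
Decoding xyvix: shift back: x−10=n, y−10=o, v−10=l, i−10=y, x−10=n → nolyn; then reverse → nylon.

nylon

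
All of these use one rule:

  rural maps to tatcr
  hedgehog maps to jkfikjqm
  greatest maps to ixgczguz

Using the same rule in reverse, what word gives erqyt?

Shifts by position in rural: pos 0: r→t (+2), pos 1: u→a (+6), pos 2: r→t (+2), pos 3: a→c (+2), pos 4: l→r (+6) — repeating every 3. A repeating key of period 3 is used — shifts +2, +6, +2 over and over.
Undoing it on erqyt: e−2=c, r−6=l, q−2=o, y−2=w, t−6=n.

clown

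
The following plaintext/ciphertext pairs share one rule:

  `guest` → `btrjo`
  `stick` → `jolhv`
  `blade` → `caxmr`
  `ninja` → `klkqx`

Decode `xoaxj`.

g(6)→b(1) and u(20)→t(19) fit y≡5x+23 (mod 26); the inverse of 5 mod 26 is 21. Each letter's alphabet position (a=0..z=25) is mapped through 5·x+23 mod 26 — an affine cipher.
Decoding xoaxj: x(23)→21·(23−23)≡0=a; o(14)→21·(14−23)≡19=t; a(0)→21·(0−23)≡11=l; x(23)→21·(23−23)≡0=a; j(9)→21·(9−23)≡18=s (all mod 26).

atlas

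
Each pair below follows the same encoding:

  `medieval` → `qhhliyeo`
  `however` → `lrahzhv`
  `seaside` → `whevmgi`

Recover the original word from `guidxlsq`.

A repeating key of period 2 is used — shifts +4, +3 over and over.
Reversing it on guidxlsq: g−4=c, u−3=r, i−4=e, d−3=a, x−4=t, l−3=i, s−4=o, q−3=n.

creation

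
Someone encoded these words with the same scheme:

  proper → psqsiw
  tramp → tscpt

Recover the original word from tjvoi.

title

Letter i (0-indexed) is shifted by i+0, so successive shifts are 0, 1, 2, ….
Reversing it on tjvoi: t−0=t, j−1=i, v−2=t, o−3=l, i−4=e.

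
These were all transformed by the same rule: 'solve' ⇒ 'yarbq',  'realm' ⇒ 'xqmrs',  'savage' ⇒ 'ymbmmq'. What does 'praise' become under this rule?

Two shifts are in play — +12 for a/e/i/o/u, +6 for every other letter.
On praise: p(cons)+6=v, r(cons)+6=x, a(vowel)+12=m, i(vowel)+12=u, s(cons)+6=y, e(vowel)+12=q.

vxmuyq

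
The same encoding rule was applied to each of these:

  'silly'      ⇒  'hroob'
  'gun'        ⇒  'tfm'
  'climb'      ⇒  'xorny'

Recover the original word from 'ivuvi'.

Each pair mirrors across the alphabet (s↔h, i↔r, l↔o): positions sum to 25. This is the alphabet-reversal cipher (Atbash): a becomes z, b becomes y, etc.
Decoding ivuvi: i↔r, v↔e, u↔f, v↔e, i↔r.

refer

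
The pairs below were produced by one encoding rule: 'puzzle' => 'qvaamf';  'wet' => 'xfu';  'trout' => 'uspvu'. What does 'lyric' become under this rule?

mzsjd

Compare letters: p→q is +1, u→v is +1, z→a is +1 — a constant shift. Each letter is shifted forward by 1 in the alphabet (a Caesar shift of +1).
On lyric: l+1=m, y+1=z, r+1=s, i+1=j, c+1=d.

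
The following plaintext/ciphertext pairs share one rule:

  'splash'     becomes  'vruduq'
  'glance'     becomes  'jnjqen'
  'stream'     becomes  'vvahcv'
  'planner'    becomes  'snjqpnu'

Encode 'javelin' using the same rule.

mcehnrq

Shifts by position in splash: pos 0: s→v (+3), pos 1: p→r (+2), pos 2: l→u (+9), pos 3: a→d (+3), pos 4: s→u (+2), pos 5: h→q (+9) — repeating every 3. It's a Vigenère-style cipher with numeric key [3,2,9]: position i shifts by key[i mod 3].
For javelin: j+3=m, a+2=c, v+9=e, e+3=h, l+2=n, i+9=r, n+3=q.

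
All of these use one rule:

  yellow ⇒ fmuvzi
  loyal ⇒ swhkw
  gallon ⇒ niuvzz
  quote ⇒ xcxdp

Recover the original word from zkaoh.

In yellow: y→f is +7, e→m is +8, l→u is +9, l→v is +10 — the shift increases by 1 each position. Letter i (0-indexed) is shifted by i+7, so successive shifts are 7, 8, 9, ….
Decoding zkaoh: z−7=s, k−8=c, a−9=r, o−10=e, h−11=w.

screw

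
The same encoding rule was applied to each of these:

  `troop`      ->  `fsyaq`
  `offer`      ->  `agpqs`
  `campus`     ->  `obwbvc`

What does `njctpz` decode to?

Shifts by position in troop: pos 0: t→f (+12), pos 1: r→s (+1), pos 2: o→y (+10), pos 3: o→a (+12), pos 4: p→q (+1) — repeating every 3. The shifts repeat in a cycle of length 3: positions 0,1,… shift by +12, +1, +10, then the pattern repeats.
Decoding njctpz: n−12=b, j−1=i, c−10=s, t−12=h, p−1=o, z−10=p.

bishop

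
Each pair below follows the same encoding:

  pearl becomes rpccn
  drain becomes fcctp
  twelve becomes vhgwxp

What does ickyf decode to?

grind

Shifts by position in pearl: pos 0: p→r (+2), pos 1: e→p (+11), pos 2: a→c (+2), pos 3: r→c (+11) — repeating every 2. A repeating key of period 2 is used — shifts +2, +11 over and over.
Decoding ickyf: i−2=g, c−11=r, k−2=i, y−11=n, f−2=d.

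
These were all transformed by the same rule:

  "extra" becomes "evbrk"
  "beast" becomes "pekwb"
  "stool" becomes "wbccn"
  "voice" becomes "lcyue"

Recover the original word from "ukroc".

cargo

e(4)→e(4) and x(23)→v(21) fit y≡5x+10 (mod 26); the inverse of 5 mod 26 is 21. This is an affine cipher: with a=0,…,z=25, each position x becomes (5x+10) mod 26.
Decoding ukroc: u(20)→21·(20−10)≡2=c; k(10)→21·(10−10)≡0=a; r(17)→21·(17−10)≡17=r; o(14)→21·(14−10)≡6=g; c(2)→21·(2−10)≡14=o (all mod 26).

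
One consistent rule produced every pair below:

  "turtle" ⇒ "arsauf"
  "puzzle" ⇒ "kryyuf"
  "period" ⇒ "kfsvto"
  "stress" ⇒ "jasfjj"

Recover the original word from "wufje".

t(19)→a(0) and u(20)→r(17) fit y≡17x+15 (mod 26); the inverse of 17 mod 26 is 23. This is an affine cipher: with a=0,…,z=25, each position x becomes (17x+15) mod 26.
Decoding wufje: w(22)→23·(22−15)≡5=f; u(20)→23·(20−15)≡11=l; f(5)→23·(5−15)≡4=e; j(9)→23·(9−15)≡18=s; e(4)→23·(4−15)≡7=h (all mod 26).

flesh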